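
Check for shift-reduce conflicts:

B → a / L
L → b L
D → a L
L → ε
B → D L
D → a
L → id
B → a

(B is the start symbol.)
A shift-reduce conflict occurs when an LR(0) state has both:
  - a complete (reduce) item [A → α .] (dot at the end), and
  - a shift item [B → β . c γ] (dot before a terminal).

Augment with B' → B and build the canonical LR(0) collection (I0 = CLOSURE({[B' → . B]}), then GOTO on every symbol after a dot until no new states appear). It has 11 states:
  I0: { [B → . D L], [B → . a / L], [B → . a], [B' → . B], [D → . a L], [D → . a] }  — shift
  I1: { [B' → B .] }  — accept
  I2: { [B → D . L], [L → . b L], [L → . id], [L → .] }  — shift, reduce
  I3: { [B → a . / L], [B → a .], [D → a . L], [D → a .], [L → . b L], [L → . id], [L → .] }  — shift, 3 reduces
  I4: { [B → a / . L], [L → . b L], [L → . id], [L → .] }  — shift, reduce
  I5: { [D → a L .] }  — reduce
  I6: { [L → . b L], [L → . id], [L → .], [L → b . L] }  — shift, reduce
  I7: { [L → id .] }  — reduce
  I8: { [L → b L .] }  — reduce
  I9: { [B → a / L .] }  — reduce
  I10: { [B → D L .] }  — reduce

I2 contains reduce item [L → .] and shift items [L → . b L], [L → . id] — shift-reduce conflict.
I3 contains reduce items [B → a .], [D → a .], [L → .] and shift items [B → a . / L], [L → . b L], [L → . id] — shift-reduce conflict.
I4 contains reduce item [L → .] and shift items [L → . b L], [L → . id] — shift-reduce conflict.
I6 contains reduce item [L → .] and shift items [L → . b L], [L → . id] — shift-reduce conflict.

Answer: Yes — I2: [L → .] vs [L → . b L]; I3: [B → a .] vs [B → a . / L]; I4: [L → .] vs [L → . b L]; I6: [L → .] vs [L → . b L]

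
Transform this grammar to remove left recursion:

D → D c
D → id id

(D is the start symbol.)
D → id id D'
D' → c D'
D' → ε

D is directly left-recursive. The standard transformation for
  A → A α₁ | ... | A α_m | β₁ | ... | β_n
is
  A  → β₁ A' | ... | β_n A'
  A' → α₁ A' | ... | α_m A' | ε

D → id id becomes D → id id D'
D → D c becomes D' → c D'
Add D' → ε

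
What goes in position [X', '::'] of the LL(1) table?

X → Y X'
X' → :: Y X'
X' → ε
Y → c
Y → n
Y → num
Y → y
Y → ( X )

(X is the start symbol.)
To find M[X', '::'], we find productions for X' where '::' is in the predict set (PREDICT(N → α) = (FIRST(α) \ {ε}) ∪ (FOLLOW(N) if α ⇒* ε)).

Relevant sets:
  FOLLOW(X') = { $, ')' }

X' → :: Y X': PREDICT = { '::' }
  '::' is in predict set, so this production goes in M[X', '::']
X' → ε: PREDICT = { $, ')' }

M[X', '::'] = X' → :: Y X'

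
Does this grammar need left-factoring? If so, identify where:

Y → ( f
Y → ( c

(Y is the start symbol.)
Left-factoring is needed when two productions for the same non-terminal
share a common prefix on the right-hand side.

Productions for Y:
  Y → ( f
  Y → ( c

Found common prefix '(' in productions for Y

Answer: Yes, Y has productions with common prefix '('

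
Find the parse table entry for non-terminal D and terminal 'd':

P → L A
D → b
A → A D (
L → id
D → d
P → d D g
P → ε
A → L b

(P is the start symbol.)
To find M[D, 'd'], we find productions for D where 'd' is in the predict set (PREDICT(N → α) = (FIRST(α) \ {ε}) ∪ (FOLLOW(N) if α ⇒* ε)).

D → b: PREDICT = { 'b' }
D → d: PREDICT = { 'd' }
  'd' is in predict set, so this production goes in M[D, 'd']

M[D, 'd'] = D → d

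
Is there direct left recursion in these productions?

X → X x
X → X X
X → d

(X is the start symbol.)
Direct left recursion occurs when N → N α for some non-terminal N (the right-hand side begins with the left-hand side itself).

X → X x: LEFT RECURSIVE (starts with X)
X → X X: LEFT RECURSIVE (starts with X)
X → d: starts with d

The grammar has direct left recursion on: X.

Answer: Yes, X is left-recursive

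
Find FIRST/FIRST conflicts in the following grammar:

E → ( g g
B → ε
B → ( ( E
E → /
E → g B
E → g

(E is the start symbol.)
Productions for E:
  E → ( g g: FIRST = { '(' }
  E → /: FIRST = { '/' }
  E → g B: FIRST = { 'g' }
  E → g: FIRST = { 'g' }
Productions for B:
  B → ε: FIRST = { ε }
  B → ( ( E: FIRST = { '(' }

Conflict for E: E → g B and E → g
  Overlap: { 'g' }

Answer: Yes. E → g B / E → g on { 'g' }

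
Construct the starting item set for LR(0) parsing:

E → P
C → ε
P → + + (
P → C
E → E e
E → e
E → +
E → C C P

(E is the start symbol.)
{ [C → .], [E → . +], [E → . C C P], [E → . E e], [E → . P], [E → . e], [E' → . E], [P → . + + (], [P → . C] }

First, augment the grammar with E' → E
I₀ = CLOSURE({ [E' → . E] }):
  [E' → . E] has the dot before E: add [E → . P], [E → . E e], [E → . e], [E → . +], [E → . C C P]
  [E → . P] has the dot before P: add [P → . + + (], [P → . C]
  [E → . C C P] has the dot before C: add [C → .]
No further items can be added.

I₀ = { [C → .], [E → . +], [E → . C C P], [E → . E e], [E → . P], [E → . e], [E' → . E], [P → . + + (], [P → . C] }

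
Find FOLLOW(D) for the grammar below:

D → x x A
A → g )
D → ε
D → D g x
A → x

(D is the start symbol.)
{ $, 'g' }

D is the start symbol, so $ ∈ FOLLOW(D).
In D → D g x: D is followed by g x, add FIRST(g x) \ {ε} = { 'g' }

Taking the union: FOLLOW(D) = { $, 'g' }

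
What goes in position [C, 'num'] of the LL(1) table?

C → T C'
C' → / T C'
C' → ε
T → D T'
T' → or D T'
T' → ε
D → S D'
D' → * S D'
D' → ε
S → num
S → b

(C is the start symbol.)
C → T C'

To find M[C, 'num'], we find productions for C where 'num' is in the predict set (PREDICT(N → α) = (FIRST(α) \ {ε}) ∪ (FOLLOW(N) if α ⇒* ε)).

Relevant sets:
  FIRST(T) = { 'b', 'num' }

C → T C': PREDICT = { 'b', 'num' }
  'num' is in predict set, so this production goes in M[C, 'num']

M[C, 'num'] = C → T C'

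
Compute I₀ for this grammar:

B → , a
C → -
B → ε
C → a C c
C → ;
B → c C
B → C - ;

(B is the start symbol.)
First, augment the grammar with B' → B
I₀ = CLOSURE({ [B' → . B] }):
  [B' → . B] has the dot before B: add [B → . , a], [B → .], [B → . c C], [B → . C - ;]
  [B → . C - ;] has the dot before C: add [C → . -], [C → . a C c], [C → . ;]
No further items can be added.

I₀ = { [B → . , a], [B → . C - ;], [B → . c C], [B → .], [B' → . B], [C → . -], [C → . ;], [C → . a C c] }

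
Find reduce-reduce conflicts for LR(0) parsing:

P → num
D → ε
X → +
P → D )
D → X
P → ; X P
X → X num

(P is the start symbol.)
A reduce-reduce conflict occurs when an LR(0) state has two complete items [A → α .] and [B → β .] — both call for a reduction, and with no lookahead the parser cannot choose between them.

Augment with P' → P and build the canonical LR(0) collection (I0 = CLOSURE({[P' → . P]}), then GOTO on every symbol after a dot until no new states appear). It has 12 states:
  I0: { [D → . X], [D → .], [P → . ; X P], [P → . D )], [P → . num], [P' → . P], [X → . +], [X → . X num] }  — shift, reduce
  I1: { [X → + .] }  — reduce
  I2: { [P → ; . X P], [X → . +], [X → . X num] }  — shift
  I3: { [P → D . )] }  — shift
  I4: { [P' → P .] }  — accept
  I5: { [D → X .], [X → X . num] }  — shift, reduce
  I6: { [P → num .] }  — reduce
  I7: { [X → X num .] }  — reduce
  I8: { [P → D ) .] }  — reduce
  I9: { [D → . X], [D → .], [P → . ; X P], [P → . D )], [P → . num], [P → ; X . P], [X → . +], [X → . X num], [X → X . num] }  — shift, reduce
  I10: { [P → ; X P .] }  — reduce
  I11: { [P → num .], [X → X num .] }  — 2 reduces

I11 contains complete items [P → num .], [X → X num .] — reduce-reduce conflict.

Answer: Yes — I11: [P → num .] vs [X → X num .]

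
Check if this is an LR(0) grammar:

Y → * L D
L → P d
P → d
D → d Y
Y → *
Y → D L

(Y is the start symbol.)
No. Shift-reduce conflict between [Y → * .] and [P → . d]

A grammar is LR(0) if no state in the canonical LR(0) collection has:
  - both a shift item (dot before a terminal) and a complete item (shift-reduce conflict), or
  - two or more complete items (reduce-reduce conflict; the accept item [Y' → Y .] counts as a complete item here).

Augment with Y' → Y and build the canonical LR(0) collection (I0 = CLOSURE({[Y' → . Y]}), then GOTO on every symbol after a dot until no new states appear). It has 12 states:
  I0: { [D → . d Y], [Y → . * L D], [Y → . *], [Y → . D L], [Y' → . Y] }  — shift
  I1: { [L → . P d], [P → . d], [Y → * . L D], [Y → * .] }  — shift, reduce
  I2: { [L → . P d], [P → . d], [Y → D . L] }  — shift
  I3: { [Y' → Y .] }  — accept
  I4: { [D → . d Y], [D → d . Y], [Y → . * L D], [Y → . *], [Y → . D L] }  — shift
  I5: { [D → d Y .] }  — reduce
  I6: { [Y → D L .] }  — reduce
  I7: { [L → P . d] }  — shift
  I8: { [P → d .] }  — reduce
  I9: { [L → P d .] }  — reduce
  I10: { [D → . d Y], [Y → * L . D] }  — shift
  I11: { [Y → * L D .] }  — reduce

Conflict in state I1:
  Shift-reduce conflict between [Y → * .] and [P → . d]
So the grammar is NOT LR(0).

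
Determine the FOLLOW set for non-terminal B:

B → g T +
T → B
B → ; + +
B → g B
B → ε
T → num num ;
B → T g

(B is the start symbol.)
B is the start symbol, so $ ∈ FOLLOW(B).
In T → B: B is at the end, add FOLLOW(T)
In B → g B: B is at the end; this adds FOLLOW(B) to itself — nothing new

The FOLLOW sets referred to above (computed the same way, to a fixed point):
  FOLLOW(T) = { '+', 'g' }

Taking the union: FOLLOW(B) = { $, '+', 'g' }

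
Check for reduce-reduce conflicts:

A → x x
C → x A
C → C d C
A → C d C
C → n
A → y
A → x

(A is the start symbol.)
Yes — I7: [A → x .] vs [A → x x .]; I9: [A → C d C .] vs [C → C d C .]

Augment with A' → A and build the canonical LR(0) collection (I0 = CLOSURE({[A' → . A]}), then GOTO on every symbol after a dot until no new states appear). It has 13 states:
  I0: { [A → . C d C], [A → . x x], [A → . x], [A → . y], [A' → . A], [C → . C d C], [C → . n], [C → . x A] }  — shift
  I1: { [A' → A .] }  — accept
  I2: { [A → C . d C], [C → C . d C] }  — shift
  I3: { [C → n .] }  — reduce
  I4: { [A → . C d C], [A → . x x], [A → . x], [A → . y], [A → x . x], [A → x .], [C → . C d C], [C → . n], [C → . x A], [C → x . A] }  — shift, reduce
  I5: { [A → y .] }  — reduce
  I6: { [C → x A .] }  — reduce
  I7: { [A → . C d C], [A → . x x], [A → . x], [A → . y], [A → x . x], [A → x .], [A → x x .], [C → . C d C], [C → . n], [C → . x A], [C → x . A] }  — shift, 2 reduces
  I8: { [A → C d . C], [C → . C d C], [C → . n], [C → . x A], [C → C d . C] }  — shift
  I9: { [A → C d C .], [C → C . d C], [C → C d C .] }  — shift, 2 reduces
  I10: { [A → . C d C], [A → . x x], [A → . x], [A → . y], [C → . C d C], [C → . n], [C → . x A], [C → x . A] }  — shift
  I11: { [C → . C d C], [C → . n], [C → . x A], [C → C d . C] }  — shift
  I12: { [C → C . d C], [C → C d C .] }  — shift, reduce

I7 contains complete items [A → x .], [A → x x .] — reduce-reduce conflict.
I9 contains complete items [A → C d C .], [C → C d C .] — reduce-reduce conflict.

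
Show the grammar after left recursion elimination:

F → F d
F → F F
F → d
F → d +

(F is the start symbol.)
F → d F'
F → d + F'
F' → d F'
F' → F F'
F' → ε

F is directly left-recursive. The standard transformation for
  A → A α₁ | ... | A α_m | β₁ | ... | β_n
is
  A  → β₁ A' | ... | β_n A'
  A' → α₁ A' | ... | α_m A' | ε

F → d becomes F → d F'
F → d + becomes F → d + F'
F → F d becomes F' → d F'
F → F F becomes F' → F F'
Add F' → ε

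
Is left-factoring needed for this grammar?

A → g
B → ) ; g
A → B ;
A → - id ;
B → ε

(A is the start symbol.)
Left-factoring is needed when two productions for the same non-terminal
share a common prefix on the right-hand side.

Productions for A:
  A → g
  A → B ;
  A → - id ;
Productions for B:
  B → ) ; g
  B → ε

No common prefixes found.

Answer: No, left-factoring is not needed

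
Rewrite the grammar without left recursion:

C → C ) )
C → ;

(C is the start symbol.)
C → ; C'
C' → ) ) C'
C' → ε

C is directly left-recursive. The standard transformation for
  A → A α₁ | ... | A α_m | β₁ | ... | β_n
is
  A  → β₁ A' | ... | β_n A'
  A' → α₁ A' | ... | α_m A' | ε

C → ; becomes C → ; C'
C → C ) ) becomes C' → ) ) C'
Add C' → ε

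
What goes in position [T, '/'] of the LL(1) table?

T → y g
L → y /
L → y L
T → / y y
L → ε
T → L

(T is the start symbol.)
T → / y y

To find M[T, '/'], we find productions for T where '/' is in the predict set (PREDICT(N → α) = (FIRST(α) \ {ε}) ∪ (FOLLOW(N) if α ⇒* ε)).

Relevant sets:
  FIRST(L) = { 'y', ε }
  FOLLOW(T) = { $ }

T → y g: PREDICT = { 'y' }
T → / y y: PREDICT = { '/' }
  '/' is in predict set, so this production goes in M[T, '/']
T → L: PREDICT = { $, 'y' }

M[T, '/'] = T → / y y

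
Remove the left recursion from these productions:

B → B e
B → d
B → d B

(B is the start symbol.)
B → d B'
B → d B B'
B' → e B'
B' → ε

B is directly left-recursive. The standard transformation for
  A → A α₁ | ... | A α_m | β₁ | ... | β_n
is
  A  → β₁ A' | ... | β_n A'
  A' → α₁ A' | ... | α_m A' | ε

B → d becomes B → d B'
B → d B becomes B → d B B'
B → B e becomes B' → e B'
Add B' → ε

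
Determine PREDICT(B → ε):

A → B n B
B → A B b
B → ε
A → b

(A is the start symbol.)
PREDICT(B → ε) = (FIRST(RHS) \ {ε}) ∪ (FOLLOW(B) if ε ∈ FIRST(RHS), i.e. RHS ⇒* ε)
The right-hand side is ε (FIRST(ε) = { ε }), so the predict set is FOLLOW(B) = { $, 'b', 'n' }
PREDICT(B → ε) = { $, 'b', 'n' }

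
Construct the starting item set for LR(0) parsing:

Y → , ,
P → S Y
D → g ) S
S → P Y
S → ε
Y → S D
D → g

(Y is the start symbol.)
{ [P → . S Y], [S → . P Y], [S → .], [Y → . , ,], [Y → . S D], [Y' → . Y] }

First, augment the grammar with Y' → Y
I₀ = CLOSURE({ [Y' → . Y] }):
  [Y' → . Y] has the dot before Y: add [Y → . , ,], [Y → . S D]
  [Y → . S D] has the dot before S: add [S → . P Y], [S → .]
  [S → . P Y] has the dot before P: add [P → . S Y]
No further items can be added.

I₀ = { [P → . S Y], [S → . P Y], [S → .], [Y → . , ,], [Y → . S D], [Y' → . Y] }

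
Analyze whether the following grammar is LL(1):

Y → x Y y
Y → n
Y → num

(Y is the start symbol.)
A grammar is LL(1) if for each non-terminal N with multiple productions, the predict sets of those productions are pairwise disjoint, where PREDICT(N → α) = (FIRST(α) \ {ε}) ∪ (FOLLOW(N) if α ⇒* ε).

For Y:
  PREDICT(Y → x Y y) = { 'x' }
  PREDICT(Y → n) = { 'n' }
  PREDICT(Y → num) = { 'num' }

All predict sets are disjoint. The grammar IS LL(1).

Answer: Yes, the grammar is LL(1).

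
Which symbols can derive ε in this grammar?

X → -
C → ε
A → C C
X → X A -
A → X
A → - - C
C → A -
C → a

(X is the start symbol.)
{ 'A', 'C' }

A non-terminal is nullable if it can derive ε (the empty string): either it has an ε-production, or it has a production whose right-hand side consists entirely of nullable non-terminals.

ε-productions: C → ε
So C is immediately nullable.
A → C C: every symbol on the right is nullable, so A is nullable too.
No further non-terminal can be added: every production for the remaining non-terminals contains a terminal or a non-nullable non-terminal.
Nullable = { 'A', 'C' }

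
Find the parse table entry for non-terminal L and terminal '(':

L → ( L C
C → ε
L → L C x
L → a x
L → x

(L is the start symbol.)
L → ( L C, L → L C x

To find M[L, '('], we find productions for L where '(' is in the predict set (PREDICT(N → α) = (FIRST(α) \ {ε}) ∪ (FOLLOW(N) if α ⇒* ε)).

Relevant sets:
  FIRST(L) = { '(', 'a', 'x' }

L → ( L C: PREDICT = { '(' }
  '(' is in predict set, so this production goes in M[L, '(']
L → L C x: PREDICT = { '(', 'a', 'x' }
  '(' is in predict set, so this production goes in M[L, '(']
L → a x: PREDICT = { 'a' }
L → x: PREDICT = { 'x' }

M[L, '('] = L → ( L C, L → L C x  (a multiply-defined cell — the grammar is not LL(1))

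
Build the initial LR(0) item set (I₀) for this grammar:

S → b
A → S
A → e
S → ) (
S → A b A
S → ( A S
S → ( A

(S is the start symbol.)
{ [A → . S], [A → . e], [S → . ( A S], [S → . ( A], [S → . ) (], [S → . A b A], [S → . b], [S' → . S] }

First, augment the grammar with S' → S
I₀ = CLOSURE({ [S' → . S] }):
  [S' → . S] has the dot before S: add [S → . b], [S → . ) (], [S → . A b A], [S → . ( A S], [S → . ( A]
  [S → . A b A] has the dot before A: add [A → . S], [A → . e]
No further items can be added.

I₀ = { [A → . S], [A → . e], [S → . ( A S], [S → . ( A], [S → . ) (], [S → . A b A], [S → . b], [S' → . S] }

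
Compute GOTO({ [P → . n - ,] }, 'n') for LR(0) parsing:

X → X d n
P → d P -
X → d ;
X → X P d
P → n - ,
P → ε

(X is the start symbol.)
{ [P → n . - ,] }

GOTO(I, 'n') = CLOSURE({ [A → αX.β] : [A → α.Xβ] ∈ I, X = 'n' })

Items with dot before 'n', with the dot advanced:
  [P → . n - ,] → [P → n . - ,]
Closure adds nothing (no advanced item has the dot before a non-terminal).

GOTO = { [P → n . - ,] }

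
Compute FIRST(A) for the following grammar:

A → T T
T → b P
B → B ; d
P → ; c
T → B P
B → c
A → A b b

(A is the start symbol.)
{ 'b', 'c' }

To compute FIRST(A), examine every production with A on the left-hand side, reading each right-hand side left to right until a non-nullable symbol is reached.

FIRST sets of the other non-terminals involved (by the same procedure, iterated to a fixed point):
  FIRST(T) = { 'b', 'c' }

From A → T T:
  - T is a non-terminal: add FIRST(T) \ {ε} = { 'b', 'c' }
    T is not nullable, so stop
From A → A b b:
  - A is the symbol being defined: contributes nothing new
    A is not nullable, so stop

Collecting: FIRST(A) = { 'b', 'c' }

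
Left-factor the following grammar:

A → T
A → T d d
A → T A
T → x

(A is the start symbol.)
A → T A'
A' → ε
A' → d d
A' → A
T → x

Left-factoring transforms A → αβ₁ | αβ₂ into A → αA' and A' → β₁ | β₂
(α is the longest common prefix among the alternatives). Repeat until
no nonterminal has two alternatives with a common prefix.

Round 1: A has alternatives sharing prefix 'T'. Introduce A': A → T A'
  Add: A' → ε
  Add: A' → d d
  Add: A' → A

No remaining common prefixes — done.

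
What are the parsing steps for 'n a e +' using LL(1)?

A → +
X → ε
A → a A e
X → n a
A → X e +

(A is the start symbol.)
LL(1) parsing maintains a stack (initially the start symbol over $) and the input. At each step: if the stack top is a terminal, match it against the current input token; if it is a non-terminal N, replace it with the RHS of M[N, lookahead] (the unique production whose predict set contains the lookahead).

Stack is shown with the top on the left.

Stack      Input      Action
----------------------------
A $        n a e + $  output A → X e +
X e + $    n a e + $  output X → n a
n a e + $  n a e + $  match 'n'
a e + $    a e + $    match 'a'
e + $      e + $      match 'e'
+ $        + $        match '+'
$          $          accept

The string is accepted.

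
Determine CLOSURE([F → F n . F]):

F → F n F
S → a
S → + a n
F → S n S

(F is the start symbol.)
{ [F → . F n F], [F → . S n S], [F → F n . F], [S → . + a n], [S → . a] }

To compute CLOSURE, for each item [A → α.Bβ] where B is a non-terminal, add [B → .γ] for all productions B → γ; repeat for the newly added items until nothing changes.

Start with: [F → F n . F]
  [F → F n . F] has the dot before F: add [F → . F n F], [F → . S n S]
  [F → . S n S] has the dot before S: add [S → . a], [S → . + a n]
No further items can be added.

CLOSURE = { [F → . F n F], [F → . S n S], [F → F n . F], [S → . + a n], [S → . a] }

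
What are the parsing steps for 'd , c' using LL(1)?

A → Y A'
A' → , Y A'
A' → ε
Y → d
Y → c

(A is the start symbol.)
LL(1) parsing maintains a stack (initially the start symbol over $) and the input. At each step: if the stack top is a terminal, match it against the current input token; if it is a non-terminal N, replace it with the RHS of M[N, lookahead] (the unique production whose predict set contains the lookahead).

Stack is shown with the top on the left.

Stack     Input    Action
-------------------------
A $       d , c $  output A → Y A'
Y A' $    d , c $  output Y → d
d A' $    d , c $  match 'd'
A' $      , c $    output A' → , Y A'
, Y A' $  , c $    match ','
Y A' $    c $      output Y → c
c A' $    c $      match 'c'
A' $      $        output A' → ε
$         $        accept

The string is accepted.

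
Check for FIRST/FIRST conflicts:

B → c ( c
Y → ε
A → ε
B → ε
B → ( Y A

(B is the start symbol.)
Productions for B:
  B → c ( c: FIRST = { 'c' }
  B → ε: FIRST = { ε }
  B → ( Y A: FIRST = { '(' }
Y, A have only one production, so no FIRST/FIRST conflict is possible there.

All alternatives of each non-terminal have pairwise disjoint FIRST sets.

Answer: No FIRST/FIRST conflicts.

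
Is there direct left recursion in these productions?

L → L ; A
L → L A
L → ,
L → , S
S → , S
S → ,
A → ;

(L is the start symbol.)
Yes, L is left-recursive

L → L ; A: LEFT RECURSIVE (starts with L)
L → L A: LEFT RECURSIVE (starts with L)
L → ,: starts with ','
L → , S: starts with ','
S → , S: starts with ','
S → ,: starts with ','
A → ;: starts with ';'

The grammar has direct left recursion on: L.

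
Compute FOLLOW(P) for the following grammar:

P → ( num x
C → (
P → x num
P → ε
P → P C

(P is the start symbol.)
{ $, '(' }

To compute FOLLOW(P), find every occurrence of P on a right-hand side N → α P β: add FIRST(β) \ {ε}, and if β is empty or nullable also add FOLLOW(N). Iterate to a fixed point.

P is the start symbol, so $ ∈ FOLLOW(P).
In P → P C: P is followed by C, add FIRST(C) \ {ε} = { '(' }

Taking the union: FOLLOW(P) = { $, '(' }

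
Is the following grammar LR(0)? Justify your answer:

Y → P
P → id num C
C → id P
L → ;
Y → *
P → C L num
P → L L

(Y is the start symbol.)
Augment with Y' → Y and build the canonical LR(0) collection (I0 = CLOSURE({[Y' → . Y]}), then GOTO on every symbol after a dot until no new states appear). It has 15 states:
  I0: { [C → . id P], [L → . ;], [P → . C L num], [P → . L L], [P → . id num C], [Y → . *], [Y → . P], [Y' → . Y] }  — shift
  I1: { [Y → * .] }  — reduce
  I2: { [L → ; .] }  — reduce
  I3: { [L → . ;], [P → C . L num] }  — shift
  I4: { [L → . ;], [P → L . L] }  — shift
  I5: { [Y → P .] }  — reduce
  I6: { [Y' → Y .] }  — accept
  I7: { [C → . id P], [C → id . P], [L → . ;], [P → . C L num], [P → . L L], [P → . id num C], [P → id . num C] }  — shift
  I8: { [C → id P .] }  — reduce
  I9: { [C → . id P], [P → id num . C] }  — shift
  I10: { [P → id num C .] }  — reduce
  I11: { [C → . id P], [C → id . P], [L → . ;], [P → . C L num], [P → . L L], [P → . id num C] }  — shift
  I12: { [P → L L .] }  — reduce
  I13: { [P → C L . num] }  — shift
  I14: { [P → C L num .] }  — reduce

Every state is either a pure shift/goto state or contains exactly one complete item and nothing to shift — no conflicts. The grammar is LR(0).

Answer: Yes, the grammar is LR(0)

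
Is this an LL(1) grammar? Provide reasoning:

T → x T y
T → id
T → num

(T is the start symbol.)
Yes, the grammar is LL(1).

A grammar is LL(1) if for each non-terminal N with multiple productions, the predict sets of those productions are pairwise disjoint, where PREDICT(N → α) = (FIRST(α) \ {ε}) ∪ (FOLLOW(N) if α ⇒* ε).

For T:
  PREDICT(T → x T y) = { 'x' }
  PREDICT(T → id) = { 'id' }
  PREDICT(T → num) = { 'num' }

All predict sets are disjoint. The grammar IS LL(1).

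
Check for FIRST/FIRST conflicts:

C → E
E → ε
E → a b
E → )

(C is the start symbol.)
Productions for E:
  E → ε: FIRST = { ε }
  E → a b: FIRST = { 'a' }
  E → ): FIRST = { ')' }
C has only one production, so no FIRST/FIRST conflict is possible there.

All alternatives of each non-terminal have pairwise disjoint FIRST sets.

Answer: No FIRST/FIRST conflicts.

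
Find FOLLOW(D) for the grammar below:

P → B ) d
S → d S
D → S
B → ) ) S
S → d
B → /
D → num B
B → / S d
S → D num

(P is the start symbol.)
{ 'num' }

In S → D num: D is followed by num, add FIRST(num) \ {ε} = { 'num' }

Taking the union: FOLLOW(D) = { 'num' }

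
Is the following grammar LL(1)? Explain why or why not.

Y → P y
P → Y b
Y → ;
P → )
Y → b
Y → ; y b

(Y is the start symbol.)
No. Predict set conflict for Y: { ';' }

A grammar is LL(1) if for each non-terminal N with multiple productions, the predict sets of those productions are pairwise disjoint, where PREDICT(N → α) = (FIRST(α) \ {ε}) ∪ (FOLLOW(N) if α ⇒* ε).

Relevant sets:
  FIRST(P) = { ')', ';', 'b' }
  FIRST(Y) = { ')', ';', 'b' }

For Y:
  PREDICT(Y → P y) = { ')', ';', 'b' }
  PREDICT(Y → ';') = { ';' }
  PREDICT(Y → b) = { 'b' }
  PREDICT(Y → ';' y b) = { ';' }
For P:
  PREDICT(P → Y b) = { ')', ';', 'b' }
  PREDICT(P → ')') = { ')' }

Conflict found: Predict set conflict for Y: { ';' }
The grammar is NOT LL(1).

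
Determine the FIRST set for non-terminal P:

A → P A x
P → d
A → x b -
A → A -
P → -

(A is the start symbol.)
{ '-', 'd' }

To compute FIRST(P), examine every production with P on the left-hand side, reading each right-hand side left to right until a non-nullable symbol is reached.

From P → d:
  - d is a terminal: add 'd' and stop
From P → -:
  - '-' is a terminal: add '-' and stop

Collecting: FIRST(P) = { '-', 'd' }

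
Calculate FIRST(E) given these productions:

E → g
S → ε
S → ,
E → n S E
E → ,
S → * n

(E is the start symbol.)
{ ',', 'g', 'n' }

From E → g:
  - g is a terminal: add 'g' and stop
From E → n S E:
  - n is a terminal: add 'n' and stop
From E → ,:
  - ',' is a terminal: add ',' and stop

Collecting: FIRST(E) = { ',', 'g', 'n' }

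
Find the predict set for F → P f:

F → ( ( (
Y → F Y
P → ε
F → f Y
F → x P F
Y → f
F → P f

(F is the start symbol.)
PREDICT(F → P f) = (FIRST(RHS) \ {ε}) ∪ (FOLLOW(F) if ε ∈ FIRST(RHS), i.e. RHS ⇒* ε)
FIRST(P) = { ε }
FIRST(P f) = { 'f' }
ε ∉ FIRST(P f), so FOLLOW(F) is not added.
PREDICT(F → P f) = { 'f' }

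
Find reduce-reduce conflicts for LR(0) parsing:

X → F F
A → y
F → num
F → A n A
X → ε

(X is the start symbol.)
A reduce-reduce conflict occurs when an LR(0) state has two complete items [A → α .] and [B → β .] — both call for a reduction, and with no lookahead the parser cannot choose between them.

Augment with X' → X and build the canonical LR(0) collection (I0 = CLOSURE({[X' → . X]}), then GOTO on every symbol after a dot until no new states appear). It has 9 states:
  I0: { [A → . y], [F → . A n A], [F → . num], [X → . F F], [X → .], [X' → . X] }  — shift, reduce
  I1: { [F → A . n A] }  — shift
  I2: { [A → . y], [F → . A n A], [F → . num], [X → F . F] }  — shift
  I3: { [X' → X .] }  — accept
  I4: { [F → num .] }  — reduce
  I5: { [A → y .] }  — reduce
  I6: { [X → F F .] }  — reduce
  I7: { [A → . y], [F → A n . A] }  — shift
  I8: { [F → A n A .] }  — reduce

No state contains more than one complete item.

Answer: No reduce-reduce conflicts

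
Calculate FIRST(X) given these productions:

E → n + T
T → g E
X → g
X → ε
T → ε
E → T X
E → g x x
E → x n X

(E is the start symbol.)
From X → g:
  - g is a terminal: add 'g' and stop
From X → ε:
  - ε-production, so ε ∈ FIRST(X)

Collecting: FIRST(X) = { 'g', ε }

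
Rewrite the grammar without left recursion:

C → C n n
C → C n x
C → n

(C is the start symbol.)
C is directly left-recursive. The standard transformation for
  A → A α₁ | ... | A α_m | β₁ | ... | β_n
is
  A  → β₁ A' | ... | β_n A'
  A' → α₁ A' | ... | α_m A' | ε

C → n becomes C → n C'
C → C n n becomes C' → n n C'
C → C n x becomes C' → n x C'
Add C' → ε

Resulting grammar:
C → n C'
C' → n n C'
C' → n x C'
C' → ε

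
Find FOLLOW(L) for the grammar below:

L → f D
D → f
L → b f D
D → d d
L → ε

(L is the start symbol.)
{ $ }

To compute FOLLOW(L), find every occurrence of L on a right-hand side N → α L β: add FIRST(β) \ {ε}, and if β is empty or nullable also add FOLLOW(N). Iterate to a fixed point.

L is the start symbol, so $ ∈ FOLLOW(L).
L does not occur on any right-hand side.

Taking the union: FOLLOW(L) = { $ }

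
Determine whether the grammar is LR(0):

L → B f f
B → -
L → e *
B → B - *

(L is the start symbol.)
Yes, the grammar is LR(0)

Augment with L' → L and build the canonical LR(0) collection (I0 = CLOSURE({[L' → . L]}), then GOTO on every symbol after a dot until no new states appear). It has 10 states:
  I0: { [B → . -], [B → . B - *], [L → . B f f], [L → . e *], [L' → . L] }  — shift
  I1: { [B → - .] }  — reduce
  I2: { [B → B . - *], [L → B . f f] }  — shift
  I3: { [L' → L .] }  — accept
  I4: { [L → e . *] }  — shift
  I5: { [L → e * .] }  — reduce
  I6: { [B → B - . *] }  — shift
  I7: { [L → B f . f] }  — shift
  I8: { [L → B f f .] }  — reduce
  I9: { [B → B - * .] }  — reduce

Every state is either a pure shift/goto state or contains exactly one complete item and nothing to shift — no conflicts. The grammar is LR(0).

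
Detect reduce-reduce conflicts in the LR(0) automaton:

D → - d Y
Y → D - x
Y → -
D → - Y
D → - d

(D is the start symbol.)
No reduce-reduce conflicts

Augment with D' → D and build the canonical LR(0) collection (I0 = CLOSURE({[D' → . D]}), then GOTO on every symbol after a dot until no new states appear). It has 10 states:
  I0: { [D → . - Y], [D → . - d Y], [D → . - d], [D' → . D] }  — shift
  I1: { [D → - . Y], [D → - . d Y], [D → - . d], [D → . - Y], [D → . - d Y], [D → . - d], [Y → . -], [Y → . D - x] }  — shift
  I2: { [D' → D .] }  — accept
  I3: { [D → - . Y], [D → - . d Y], [D → - . d], [D → . - Y], [D → . - d Y], [D → . - d], [Y → - .], [Y → . -], [Y → . D - x] }  — shift, reduce
  I4: { [Y → D . - x] }  — shift
  I5: { [D → - Y .] }  — reduce
  I6: { [D → - d . Y], [D → - d .], [D → . - Y], [D → . - d Y], [D → . - d], [Y → . -], [Y → . D - x] }  — shift, reduce
  I7: { [D → - d Y .] }  — reduce
  I8: { [Y → D - . x] }  — shift
  I9: { [Y → D - x .] }  — reduce

No state contains more than one complete item.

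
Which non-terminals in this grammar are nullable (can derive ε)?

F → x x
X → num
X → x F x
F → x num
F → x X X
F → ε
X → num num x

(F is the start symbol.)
A non-terminal is nullable if it can derive ε (the empty string): either it has an ε-production, or it has a production whose right-hand side consists entirely of nullable non-terminals.

ε-productions: F → ε
So F is immediately nullable.
No further non-terminal can be added: every production for the remaining non-terminals contains a terminal or a non-nullable non-terminal.
Nullable = { 'F' }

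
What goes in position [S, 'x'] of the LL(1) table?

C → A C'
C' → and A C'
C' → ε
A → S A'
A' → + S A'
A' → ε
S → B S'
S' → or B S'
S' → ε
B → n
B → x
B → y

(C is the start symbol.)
To find M[S, 'x'], we find productions for S where 'x' is in the predict set (PREDICT(N → α) = (FIRST(α) \ {ε}) ∪ (FOLLOW(N) if α ⇒* ε)).

Relevant sets:
  FIRST(B) = { 'n', 'x', 'y' }

S → B S': PREDICT = { 'n', 'x', 'y' }
  'x' is in predict set, so this production goes in M[S, 'x']

M[S, 'x'] = S → B S'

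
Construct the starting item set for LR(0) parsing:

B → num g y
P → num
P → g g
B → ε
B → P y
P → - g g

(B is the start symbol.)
First, augment the grammar with B' → B
I₀ = CLOSURE({ [B' → . B] }):
  [B' → . B] has the dot before B: add [B → . num g y], [B → .], [B → . P y]
  [B → . P y] has the dot before P: add [P → . num], [P → . g g], [P → . - g g]
No further items can be added.

I₀ = { [B → . P y], [B → . num g y], [B → .], [B' → . B], [P → . - g g], [P → . g g], [P → . num] }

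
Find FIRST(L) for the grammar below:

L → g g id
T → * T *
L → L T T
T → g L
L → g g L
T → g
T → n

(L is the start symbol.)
To compute FIRST(L), examine every production with L on the left-hand side, reading each right-hand side left to right until a non-nullable symbol is reached.

From L → g g id:
  - g is a terminal: add 'g' and stop
From L → L T T:
  - L is the symbol being defined: contributes nothing new
    L is not nullable, so stop
From L → g g L:
  - g is a terminal: add 'g' and stop

Collecting: FIRST(L) = { 'g' }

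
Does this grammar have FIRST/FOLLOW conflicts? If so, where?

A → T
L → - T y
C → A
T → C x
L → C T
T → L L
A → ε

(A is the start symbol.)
Yes. A → T with FOLLOW(A) on { '-', 'x' }

Nullable non-terminals: A, C.
FIRST sets used below: FIRST(T) = { '-', 'x' }

A: nullable alternative(s) A → ε; FOLLOW(A) = { $, '-', 'x' }
  A → T: FIRST \ {ε} = { '-', 'x' } — overlaps FOLLOW(A) on { '-', 'x' }: CONFLICT
  A → ε: FIRST \ {ε} = { } — this is the only nullable alternative, skip
C has a nullable alternative but only one production, so nothing to check.

L, T have no nullable alternative, so no FIRST/FOLLOW check is needed there.

So the grammar has 1 FIRST/FOLLOW conflict (marked CONFLICT above).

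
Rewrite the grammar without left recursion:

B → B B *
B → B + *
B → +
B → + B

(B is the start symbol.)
B is directly left-recursive. The standard transformation for
  A → A α₁ | ... | A α_m | β₁ | ... | β_n
is
  A  → β₁ A' | ... | β_n A'
  A' → α₁ A' | ... | α_m A' | ε

B → + becomes B → + B'
B → + B becomes B → + B B'
B → B B * becomes B' → B * B'
B → B + * becomes B' → + * B'
Add B' → ε

Resulting grammar:
B → + B'
B → + B B'
B' → B * B'
B' → + * B'
B' → ε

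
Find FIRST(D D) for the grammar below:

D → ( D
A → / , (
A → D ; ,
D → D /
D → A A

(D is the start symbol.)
FIRST sets of the non-terminals involved (from the grammar, by fixed-point iteration):
  FIRST(D) = { '(', '/' }

To compute FIRST(D D), process the symbols left to right:
Symbol D is a non-terminal. Add FIRST(D) \ {ε} = { '(', '/' }
D is not nullable (ε ∉ FIRST(D)), so stop here.
FIRST(D D) = { '(', '/' }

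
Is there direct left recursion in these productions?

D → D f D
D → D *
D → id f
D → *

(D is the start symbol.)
Yes, D is left-recursive

D → D f D: LEFT RECURSIVE (starts with D)
D → D *: LEFT RECURSIVE (starts with D)
D → id f: starts with id
D → *: starts with '*'

The grammar has direct left recursion on: D.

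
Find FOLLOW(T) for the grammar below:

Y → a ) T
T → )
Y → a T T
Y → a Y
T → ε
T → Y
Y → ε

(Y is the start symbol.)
{ $, ')', 'a' }

In Y → a ) T: T is at the end, add FOLLOW(Y)
In Y → a T T: T is followed by T, add FIRST(T) \ {ε} = { ')', 'a' }
  T is nullable, so also add FOLLOW(Y)
In Y → a T T: T is at the end, add FOLLOW(Y)

The FOLLOW sets referred to above (computed the same way, to a fixed point):
  FOLLOW(Y) = { $, ')', 'a' }

Taking the union: FOLLOW(T) = { $, ')', 'a' }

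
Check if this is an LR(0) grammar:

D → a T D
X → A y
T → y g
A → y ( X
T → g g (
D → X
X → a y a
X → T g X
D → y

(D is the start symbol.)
No. Shift-reduce conflict between [D → y .] and [A → y . ( X]

A grammar is LR(0) if no state in the canonical LR(0) collection has:
  - both a shift item (dot before a terminal) and a complete item (shift-reduce conflict), or
  - two or more complete items (reduce-reduce conflict; the accept item [D' → D .] counts as a complete item here).

Augment with D' → D and build the canonical LR(0) collection (I0 = CLOSURE({[D' → . D]}), then GOTO on every symbol after a dot until no new states appear). It has 23 states:
  I0: { [A → . y ( X], [D → . X], [D → . a T D], [D → . y], [D' → . D], [T → . g g (], [T → . y g], [X → . A y], [X → . T g X], [X → . a y a] }  — shift
  I1: { [X → A . y] }  — shift
  I2: { [D' → D .] }  — accept
  I3: { [X → T . g X] }  — shift
  I4: { [D → X .] }  — reduce
  I5: { [D → a . T D], [T → . g g (], [T → . y g], [X → a . y a] }  — shift
  I6: { [T → g . g (] }  — shift
  I7: { [A → y . ( X], [D → y .], [T → y . g] }  — shift, reduce
  I8: { [A → . y ( X], [A → y ( . X], [T → . g g (], [T → . y g], [X → . A y], [X → . T g X], [X → . a y a] }  — shift
  I9: { [T → y g .] }  — reduce
  I10: { [A → y ( X .] }  — reduce
  I11: { [X → a . y a] }  — shift
  I12: { [A → y . ( X], [T → y . g] }  — shift
  I13: { [X → a y . a] }  — shift
  I14: { [X → a y a .] }  — reduce
  I15: { [T → g g . (] }  — shift
  I16: { [T → g g ( .] }  — reduce
  I17: { [A → . y ( X], [D → . X], [D → . a T D], [D → . y], [D → a T . D], [T → . g g (], [T → . y g], [X → . A y], [X → . T g X], [X → . a y a] }  — shift
  I18: { [T → y . g], [X → a y . a] }  — shift
  I19: { [D → a T D .] }  — reduce
  I20: { [A → . y ( X], [T → . g g (], [T → . y g], [X → . A y], [X → . T g X], [X → . a y a], [X → T g . X] }  — shift
  I21: { [X → T g X .] }  — reduce
  I22: { [X → A y .] }  — reduce

Conflict in state I7:
  Shift-reduce conflict between [D → y .] and [A → y . ( X]
So the grammar is NOT LR(0).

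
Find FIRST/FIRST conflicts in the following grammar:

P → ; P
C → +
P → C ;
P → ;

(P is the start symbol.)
FIRST sets of the non-terminals at (or reachable through a nullable prefix from) the front of some alternative:
  FIRST(C) = { '+' }

Productions for P:
  P → ; P: FIRST = { ';' }
  P → C ;: FIRST = { '+' }
  P → ;: FIRST = { ';' }
C has only one production, so no FIRST/FIRST conflict is possible there.

Conflict for P: P → ; P and P → ;
  Overlap: { ';' }

Answer: Yes. P → ';' P / P → ';' on { ';' }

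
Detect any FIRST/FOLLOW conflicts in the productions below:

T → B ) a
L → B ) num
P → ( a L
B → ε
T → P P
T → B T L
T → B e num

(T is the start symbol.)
No FIRST/FOLLOW conflicts.

Nullable non-terminals: B.
B has a nullable alternative but only one production, so nothing to check.

L, P, T have no nullable alternative, so no FIRST/FOLLOW check is needed there.

No FIRST/FOLLOW conflicts found.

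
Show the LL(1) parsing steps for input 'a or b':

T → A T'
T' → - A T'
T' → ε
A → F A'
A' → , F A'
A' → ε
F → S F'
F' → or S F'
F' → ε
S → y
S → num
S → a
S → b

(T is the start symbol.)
LL(1) parsing maintains a stack (initially the start symbol over $) and the input. At each step: if the stack top is a terminal, match it against the current input token; if it is a non-terminal N, replace it with the RHS of M[N, lookahead] (the unique production whose predict set contains the lookahead).

Stack is shown with the top on the left.

Stack            Input     Action
---------------------------------
T $              a or b $  output T → A T'
A T' $           a or b $  output A → F A'
F A' T' $        a or b $  output F → S F'
S F' A' T' $     a or b $  output S → a
a F' A' T' $     a or b $  match 'a'
F' A' T' $       or b $    output F' → or S F'
or S F' A' T' $  or b $    match 'or'
S F' A' T' $     b $       output S → b
b F' A' T' $     b $       match 'b'
F' A' T' $       $         output F' → ε
A' T' $          $         output A' → ε
T' $             $         output T' → ε
$                $         accept

The string is accepted.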